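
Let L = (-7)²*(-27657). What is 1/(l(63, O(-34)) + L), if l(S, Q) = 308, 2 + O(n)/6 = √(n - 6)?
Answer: -1/1354885 ≈ -7.3807e-7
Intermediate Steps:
O(n) = -12 + 6*√(-6 + n) (O(n) = -12 + 6*√(n - 6) = -12 + 6*√(-6 + n))
L = -1355193 (L = 49*(-27657) = -1355193)
1/(l(63, O(-34)) + L) = 1/(308 - 1355193) = 1/(-1354885) = -1/1354885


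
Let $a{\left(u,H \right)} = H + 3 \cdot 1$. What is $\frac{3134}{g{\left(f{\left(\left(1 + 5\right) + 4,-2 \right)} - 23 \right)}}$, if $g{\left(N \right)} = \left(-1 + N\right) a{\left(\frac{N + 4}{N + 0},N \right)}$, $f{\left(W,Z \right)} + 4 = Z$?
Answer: $\frac{1567}{390} \approx 4.018$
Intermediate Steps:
$f{\left(W,Z \right)} = -4 + Z$
$a{\left(u,H \right)} = 3 + H$ ($a{\left(u,H \right)} = H + 3 = 3 + H$)
$g{\left(N \right)} = \left(-1 + N\right) \left(3 + N\right)$
$\frac{3134}{g{\left(f{\left(\left(1 + 5\right) + 4,-2 \right)} - 23 \right)}} = \frac{3134}{\left(-1 - 29\right) \left(3 - 29\right)} = \frac{3134}{\left(-30\right) \left(-26\right)} = \frac{3134}{780} = 3134 \cdot \frac{1}{780} = \frac{1567}{390}$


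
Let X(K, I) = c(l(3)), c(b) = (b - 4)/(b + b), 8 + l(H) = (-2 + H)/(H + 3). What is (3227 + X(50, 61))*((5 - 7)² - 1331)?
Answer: -402623743/94 ≈ -4.2832e+6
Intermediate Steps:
l(H) = -8 + (-2 + H)/(3 + H) (l(H) = -8 + (-2 + H)/(H + 3) = -8 + (-2 + H)/(3 + H))
c(b) = (-4 + b)/(2*b) (c(b) = (-4 + b)/((2*b)) = (-4 + b)*(1/(2*b)) = (-4 + b)/(2*b))
X(K, I) = 71/94 (X(K, I) = (-4 + (-26 - 7*3)/(3 + 3))/(2*(((-26 - 7*3)/(3 + 3)))) = (-4 + (-26 - 21)/6)/(2*(((-26 - 21)/6))) = (-4 + (⅙)*(-47))/(2*(((⅙)*(-47)))) = (-4 - 47/6)/(2*(-47/6)) = (½)*(-6/47)*(-71/6) = 71/94)
(3227 + X(50, 61))*((5 - 7)² - 1331) = (3227 + 71/94)*((5 - 7)² - 1331) = 303409*((-2)² - 1331)/94 = 303409*(4 - 1331)/94 = (303409/94)*(-1327) = -402623743/94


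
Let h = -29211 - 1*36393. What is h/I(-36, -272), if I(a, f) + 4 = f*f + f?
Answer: -16401/18427 ≈ -0.89005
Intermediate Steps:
I(a, f) = -4 + f + f**2 (I(a, f) = -4 + (f*f + f) = -4 + (f**2 + f) = -4 + (f + f**2) = -4 + f + f**2)
h = -65604 (h = -29211 - 36393 = -65604)
h/I(-36, -272) = -65604/(-4 - 272 + (-272)**2) = -65604/(-4 - 272 + 73984) = -65604/73708 = -65604*1/73708 = -16401/18427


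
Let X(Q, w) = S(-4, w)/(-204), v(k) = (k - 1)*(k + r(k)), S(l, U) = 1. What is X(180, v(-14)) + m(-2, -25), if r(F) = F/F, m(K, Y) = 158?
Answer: 32231/204 ≈ 158.00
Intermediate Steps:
r(F) = 1
v(k) = (1 + k)*(-1 + k) (v(k) = (k - 1)*(k + 1) = (-1 + k)*(1 + k) = (1 + k)*(-1 + k))
X(Q, w) = -1/204 (X(Q, w) = 1/(-204) = 1*(-1/204) = -1/204)
X(180, v(-14)) + m(-2, -25) = -1/204 + 158 = 32231/204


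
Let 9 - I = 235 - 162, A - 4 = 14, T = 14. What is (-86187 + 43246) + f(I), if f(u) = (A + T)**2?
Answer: -41917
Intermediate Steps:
A = 18 (A = 4 + 14 = 18)
I = -64 (I = 9 - (235 - 162) = 9 - 1*73 = 9 - 73 = -64)
f(u) = 1024 (f(u) = (18 + 14)**2 = 32**2 = 1024)
(-86187 + 43246) + f(I) = (-86187 + 43246) + 1024 = -42941 + 1024 = -41917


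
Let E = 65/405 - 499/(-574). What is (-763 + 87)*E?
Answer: -16183778/23247 ≈ -696.17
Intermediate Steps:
E = 47881/46494 (E = 65*(1/405) - 499*(-1/574) = 13/81 + 499/574 = 47881/46494 ≈ 1.0298)
(-763 + 87)*E = (-763 + 87)*(47881/46494) = -676*47881/46494 = -16183778/23247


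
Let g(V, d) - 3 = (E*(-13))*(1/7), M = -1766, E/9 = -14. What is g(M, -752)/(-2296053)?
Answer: -79/765351 ≈ -0.00010322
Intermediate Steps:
E = -126 (E = 9*(-14) = -126)
g(V, d) = 237 (g(V, d) = 3 + (-126*(-13))*(1/7) = 3 + 1638*(1*(⅐)) = 3 + 1638*(⅐) = 3 + 234 = 237)
g(M, -752)/(-2296053) = 237/(-2296053) = 237*(-1/2296053) = -79/765351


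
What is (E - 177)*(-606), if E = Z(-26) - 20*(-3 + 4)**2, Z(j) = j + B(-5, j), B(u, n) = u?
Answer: 138168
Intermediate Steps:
Z(j) = -5 + j (Z(j) = j - 5 = -5 + j)
E = -51 (E = (-5 - 26) - 20*(-3 + 4)**2 = -31 - 20*1**2 = -31 - 20 = -51)
(E - 177)*(-606) = (-51 - 177)*(-606) = -228*(-606) = 138168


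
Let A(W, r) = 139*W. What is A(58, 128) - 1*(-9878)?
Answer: 17940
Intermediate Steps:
A(58, 128) - 1*(-9878) = 139*58 - 1*(-9878) = 8062 + 9878 = 17940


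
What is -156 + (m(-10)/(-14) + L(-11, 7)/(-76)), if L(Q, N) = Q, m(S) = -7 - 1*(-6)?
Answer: -82877/532 ≈ -155.78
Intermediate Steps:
m(S) = -1 (m(S) = -7 + 6 = -1)
-156 + (m(-10)/(-14) + L(-11, 7)/(-76)) = -156 + (-1/(-14) - 11/(-76)) = -156 + (-1*(-1/14) - 11*(-1/76)) = -156 + (1/14 + 11/76) = -156 + 115/532 = -82877/532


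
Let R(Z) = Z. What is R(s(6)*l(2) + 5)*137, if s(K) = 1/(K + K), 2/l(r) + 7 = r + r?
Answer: 12193/18 ≈ 677.39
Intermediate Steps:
l(r) = 2/(-7 + 2*r) (l(r) = 2/(-7 + (r + r)) = 2/(-7 + 2*r))
s(K) = 1/(2*K)
R(s(6)*l(2) + 5)*137 = (((½)/6)*(2/(-7 + 2*2)) + 5)*137 = (((½)*(⅙))*(2/(-7 + 4)) + 5)*137 = ((2/(-3))/12 + 5)*137 = ((2*(-⅓))/12 + 5)*137 = ((1/12)*(-⅔) + 5)*137 = (-1/18 + 5)*137 = (89/18)*137 = 12193/18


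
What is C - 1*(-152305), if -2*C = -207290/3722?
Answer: 566982855/3722 ≈ 1.5233e+5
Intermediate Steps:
C = 103645/3722 (C = -(-103645)/3722 = -½*(-103645/1861) = 103645/3722 ≈ 27.847)
C - 1*(-152305) = 103645/3722 - 1*(-152305) = 103645/3722 + 152305 = 566982855/3722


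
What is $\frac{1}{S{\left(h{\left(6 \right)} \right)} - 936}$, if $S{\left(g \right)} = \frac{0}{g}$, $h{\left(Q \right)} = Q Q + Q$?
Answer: $- \frac{1}{936} \approx -0.0010684$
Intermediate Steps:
$h{\left(Q \right)} = Q + Q^{2}$ ($h{\left(Q \right)} = Q^{2} + Q = Q + Q^{2}$)
$S{\left(g \right)} = 0$
$\frac{1}{S{\left(h{\left(6 \right)} \right)} - 936} = \frac{1}{0 - 936} = \frac{1}{-936} = - \frac{1}{936}$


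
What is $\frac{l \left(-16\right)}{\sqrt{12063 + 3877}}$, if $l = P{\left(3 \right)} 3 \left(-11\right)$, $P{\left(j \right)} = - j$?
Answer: $- \frac{792 \sqrt{3985}}{3985} \approx -12.546$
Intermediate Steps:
$l = 99$ ($l = \left(-1\right) 3 \cdot 3 \left(-11\right) = \left(-3\right) 3 \left(-11\right) = \left(-9\right) \left(-11\right) = 99$)
$\frac{l \left(-16\right)}{\sqrt{12063 + 3877}} = \frac{99 \left(-16\right)}{\sqrt{12063 + 3877}} = - \frac{1584}{\sqrt{15940}} = - \frac{1584}{2 \sqrt{3985}} = - 1584 \frac{\sqrt{3985}}{7970} = - \frac{792 \sqrt{3985}}{3985}$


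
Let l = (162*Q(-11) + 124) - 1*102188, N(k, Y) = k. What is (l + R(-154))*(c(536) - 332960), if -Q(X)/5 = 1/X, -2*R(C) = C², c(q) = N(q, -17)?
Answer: 416305212768/11 ≈ 3.7846e+10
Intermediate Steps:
c(q) = q
R(C) = -C²/2
Q(X) = -5/X
l = -1121894/11 (l = (162*(-5/(-11)) + 124) - 1*102188 = (162*(-5*(-1/11)) + 124) - 102188 = (162*(5/11) + 124) - 102188 = (810/11 + 124) - 102188 = 2174/11 - 102188 = -1121894/11 ≈ -1.0199e+5)
(l + R(-154))*(c(536) - 332960) = (-1121894/11 - ½*(-154)²)*(536 - 332960) = (-1121894/11 - ½*23716)*(-332424) = (-1121894/11 - 11858)*(-332424) = -1252332/11*(-332424) = 416305212768/11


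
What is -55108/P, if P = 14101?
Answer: -55108/14101 ≈ -3.9081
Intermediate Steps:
-55108/P = -55108/14101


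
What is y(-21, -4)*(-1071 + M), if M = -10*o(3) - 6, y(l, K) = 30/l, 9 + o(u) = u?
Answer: 10170/7 ≈ 1452.9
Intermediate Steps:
o(u) = -9 + u
M = 54 (M = -10*(-9 + 3) - 6 = -10*(-6) - 6 = 60 - 6 = 54)
y(-21, -4)*(-1071 + M) = (30/(-21))*(-1071 + 54) = (30*(-1/21))*(-1017) = -10/7*(-1017) = 10170/7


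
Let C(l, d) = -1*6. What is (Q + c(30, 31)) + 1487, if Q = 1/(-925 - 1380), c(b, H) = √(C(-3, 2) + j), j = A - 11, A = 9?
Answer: 3427534/2305 + 2*I*√2 ≈ 1487.0 + 2.8284*I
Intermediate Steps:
C(l, d) = -6
j = -2 (j = 9 - 11 = -2)
c(b, H) = 2*I*√2 (c(b, H) = √(-6 - 2) = √(-8) = 2*I*√2)
Q = -1/2305 (Q = 1/(-2305) = -1/2305 ≈ -0.00043384)
(Q + c(30, 31)) + 1487 = (-1/2305 + 2*I*√2) + 1487 = 3427534/2305 + 2*I*√2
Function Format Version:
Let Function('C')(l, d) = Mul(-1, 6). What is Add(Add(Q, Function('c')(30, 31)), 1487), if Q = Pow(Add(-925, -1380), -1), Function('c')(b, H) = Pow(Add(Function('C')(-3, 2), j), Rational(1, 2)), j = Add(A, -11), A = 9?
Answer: Add(Rational(3427534, 2305), Mul(2, I, Pow(2, Rational(1, 2)))) ≈ Add(1487.0, Mul(2.8284, I))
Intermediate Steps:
Function('C')(l, d) = -6
j = -2 (j = Add(9, -11) = -2)
Function('c')(b, H) = Mul(2, I, Pow(2, Rational(1, 2))) (Function('c')(b, H) = Pow(Add(-6, -2), Rational(1, 2)) = Pow(-8, Rational(1, 2)) = Mul(2, I, Pow(2, Rational(1, 2))))
Q = Rational(-1, 2305) (Q = Pow(-2305, -1) = Rational(-1, 2305) ≈ -0.00043384)
Add(Add(Q, Function('c')(30, 31)), 1487) = Add(Add(Rational(-1, 2305), Mul(2, I, Pow(2, Rational(1, 2)))), 1487) = Add(Rational(3427534, 2305), Mul(2, I, Pow(2, Rational(1, 2))))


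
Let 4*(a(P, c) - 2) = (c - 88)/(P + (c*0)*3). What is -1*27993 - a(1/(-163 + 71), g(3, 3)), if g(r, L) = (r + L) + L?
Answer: -29812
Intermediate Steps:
g(r, L) = r + 2*L (g(r, L) = (L + r) + L = r + 2*L)
a(P, c) = 2 + (-88 + c)/(4*P) (a(P, c) = 2 + ((c - 88)/(P + (c*0)*3))/4 = 2 + ((-88 + c)/(P + 0*3))/4 = 2 + ((-88 + c)/(P + 0))/4 = 2 + ((-88 + c)/P)/4 = 2 + (-88 + c)/(4*P))
-1*27993 - a(1/(-163 + 71), g(3, 3)) = -1*27993 - (-88 + (3 + 2*3) + 8/(-163 + 71))/(4*(1/(-163 + 71))) = -27993 - (-88 + (3 + 6) + 8/(-92))/(4*(1/(-92))) = -27993 - (-88 + 9 + 8*(-1/92))/(4*(-1/92)) = -27993 - (-92)*(-88 + 9 - 2/23)/4 = -27993 - (-92)*(-1819)/(4*23) = -27993 - 1*1819 = -27993 - 1819 = -29812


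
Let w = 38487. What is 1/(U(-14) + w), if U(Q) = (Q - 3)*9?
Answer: 1/38334 ≈ 2.6086e-5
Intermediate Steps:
U(Q) = -27 + 9*Q (U(Q) = (-3 + Q)*9 = -27 + 9*Q)
1/(U(-14) + w) = 1/((-27 + 9*(-14)) + 38487) = 1/((-27 - 126) + 38487) = 1/(-153 + 38487) = 1/38334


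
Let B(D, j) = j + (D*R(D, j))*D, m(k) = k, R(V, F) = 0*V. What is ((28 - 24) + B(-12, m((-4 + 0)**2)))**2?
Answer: 400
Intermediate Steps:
R(V, F) = 0
B(D, j) = j (B(D, j) = j + (D*0)*D = j + 0*D = j + 0 = j)
((28 - 24) + B(-12, m((-4 + 0)**2)))**2 = ((28 - 24) + (-4 + 0)**2)**2 = (4 + (-4)**2)**2 = (4 + 16)**2 = 20**2 = 400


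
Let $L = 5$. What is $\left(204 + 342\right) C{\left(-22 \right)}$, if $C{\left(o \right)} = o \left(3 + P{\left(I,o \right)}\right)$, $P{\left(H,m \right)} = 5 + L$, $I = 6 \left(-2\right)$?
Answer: $-156156$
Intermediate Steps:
$I = -12$
$P{\left(H,m \right)} = 10$ ($P{\left(H,m \right)} = 5 + 5 = 10$)
$C{\left(o \right)} = 13 o$ ($C{\left(o \right)} = o \left(3 + 10\right) = o 13 = 13 o$)
$\left(204 + 342\right) C{\left(-22 \right)} = \left(204 + 342\right) 13 \left(-22\right) = 546 \left(-286\right) = -156156$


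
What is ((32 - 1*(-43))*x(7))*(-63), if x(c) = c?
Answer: -33075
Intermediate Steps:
((32 - 1*(-43))*x(7))*(-63) = ((32 - 1*(-43))*7)*(-63) = ((32 + 43)*7)*(-63) = (75*7)*(-63) = 525*(-63) = -33075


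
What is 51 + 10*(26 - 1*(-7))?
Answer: 381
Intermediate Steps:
51 + 10*(26 - 1*(-7)) = 51 + 10*(26 + 7) = 51 + 10*33 = 51 + 330 = 381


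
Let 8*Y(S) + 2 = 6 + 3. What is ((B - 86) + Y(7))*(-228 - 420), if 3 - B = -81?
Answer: 729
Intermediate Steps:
B = 84 (B = 3 - 1*(-81) = 3 + 81 = 84)
Y(S) = 7/8 (Y(S) = -¼ + (6 + 3)/8 = -¼ + (⅛)*9 = -¼ + 9/8 = 7/8)
((B - 86) + Y(7))*(-228 - 420) = ((84 - 86) + 7/8)*(-228 - 420) = (-2 + 7/8)*(-648) = -9/8*(-648) = 729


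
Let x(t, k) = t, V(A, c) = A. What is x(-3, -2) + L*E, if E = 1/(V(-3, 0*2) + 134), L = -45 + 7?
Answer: -431/131 ≈ -3.2901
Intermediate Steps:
L = -38
E = 1/131 (E = 1/(-3 + 134) = 1/131 ≈ 0.0076336)
x(-3, -2) + L*E = -3 - 38*1/131 = -3 - 38/131 = -431/131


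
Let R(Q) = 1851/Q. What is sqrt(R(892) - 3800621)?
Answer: I*sqrt(756003914063)/446 ≈ 1949.5*I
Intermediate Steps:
sqrt(R(892) - 3800621) = sqrt(1851/892 - 3800621) = sqrt(-3390152081/892) = I*sqrt(756003914063)/446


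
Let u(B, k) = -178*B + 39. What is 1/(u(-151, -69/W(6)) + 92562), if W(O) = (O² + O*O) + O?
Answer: 1/119479 ≈ 8.3697e-6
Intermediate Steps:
W(O) = O + 2*O² (W(O) = (O² + O²) + O = 2*O² + O = O + 2*O²)
u(B, k) = 39 - 178*B
1/(u(-151, -69/W(6)) + 92562) = 1/((39 - 178*(-151)) + 92562) = 1/((39 + 26878) + 92562) = 1/(26917 + 92562) = 1/119479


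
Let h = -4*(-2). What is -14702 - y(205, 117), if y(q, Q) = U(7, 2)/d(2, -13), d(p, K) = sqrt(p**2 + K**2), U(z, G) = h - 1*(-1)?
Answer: -14702 - 9*sqrt(173)/173 ≈ -14703.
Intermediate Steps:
h = 8
U(z, G) = 9 (U(z, G) = 8 - 1*(-1) = 8 + 1 = 9)
d(p, K) = sqrt(K**2 + p**2)
y(q, Q) = 9*sqrt(173)/173 (y(q, Q) = 9/(sqrt((-13)**2 + 2**2)) = 9/(sqrt(169 + 4)) = 9/(sqrt(173)) = 9*(sqrt(173)/173) = 9*sqrt(173)/173)
-14702 - y(205, 117) = -14702 - 9*sqrt(173)/173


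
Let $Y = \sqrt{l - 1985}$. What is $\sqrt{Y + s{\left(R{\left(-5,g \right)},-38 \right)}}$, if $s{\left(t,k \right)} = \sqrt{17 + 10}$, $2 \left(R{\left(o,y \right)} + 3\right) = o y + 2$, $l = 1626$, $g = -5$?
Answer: $\sqrt{3 \sqrt{3} + i \sqrt{359}} \approx 3.5244 + 2.688 i$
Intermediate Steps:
$Y = i \sqrt{359}$ ($Y = \sqrt{1626 - 1985} = \sqrt{-359} = i \sqrt{359} \approx 18.947 i$)
$R{\left(o,y \right)} = -2 + \frac{o y}{2}$ ($R{\left(o,y \right)} = -3 + \frac{o y + 2}{2} = -3 + \frac{2 + o y}{2} = -3 + \left(1 + \frac{o y}{2}\right) = -2 + \frac{o y}{2}$)
$s{\left(t,k \right)} = 3 \sqrt{3}$ ($s{\left(t,k \right)} = \sqrt{27} = 3 \sqrt{3}$)
$\sqrt{Y + s{\left(R{\left(-5,g \right)},-38 \right)}} = \sqrt{i \sqrt{359} + 3 \sqrt{3}} = \sqrt{3 \sqrt{3} + i \sqrt{359}}$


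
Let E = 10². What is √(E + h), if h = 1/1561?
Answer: √243673661/1561 ≈ 10.000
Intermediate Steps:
h = 1/1561 ≈ 0.00064061
E = 100
√(E + h) = √(100 + 1/1561) = √(156101/1561) = √243673661/1561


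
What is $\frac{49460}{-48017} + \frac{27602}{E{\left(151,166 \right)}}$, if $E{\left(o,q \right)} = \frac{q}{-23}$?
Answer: $- \frac{15245805371}{3985411} \approx -3825.4$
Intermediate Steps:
$E{\left(o,q \right)} = - \frac{q}{23}$ ($E{\left(o,q \right)} = q \left(- \frac{1}{23}\right) = - \frac{q}{23}$)
$\frac{49460}{-48017} + \frac{27602}{E{\left(151,166 \right)}} = \frac{49460}{-48017} + \frac{27602}{\left(- \frac{1}{23}\right) 166} = 49460 \left(- \frac{1}{48017}\right) + \frac{27602}{- \frac{166}{23}} = - \frac{49460}{48017} + 27602 \left(- \frac{23}{166}\right) = - \frac{49460}{48017} - \frac{317423}{83} = - \frac{15245805371}{3985411}$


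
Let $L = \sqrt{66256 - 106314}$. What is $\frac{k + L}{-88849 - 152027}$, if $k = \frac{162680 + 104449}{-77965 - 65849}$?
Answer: $\frac{29681}{3849037896} - \frac{i \sqrt{40058}}{240876} \approx 7.7113 \cdot 10^{-6} - 0.0008309 i$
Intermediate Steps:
$k = - \frac{89043}{47938}$ ($k = \frac{267129}{-143814} = 267129 \left(- \frac{1}{143814}\right) = - \frac{89043}{47938} \approx -1.8575$)
$L = i \sqrt{40058}$ ($L = \sqrt{-40058} = i \sqrt{40058} \approx 200.15 i$)
$\frac{k + L}{-88849 - 152027} = \frac{- \frac{89043}{47938} + i \sqrt{40058}}{-88849 - 152027} = \frac{- \frac{89043}{47938} + i \sqrt{40058}}{-240876} = \left(- \frac{89043}{47938} + i \sqrt{40058}\right) \left(- \frac{1}{240876}\right) = \frac{29681}{3849037896} - \frac{i \sqrt{40058}}{240876}$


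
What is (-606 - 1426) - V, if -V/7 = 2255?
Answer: 13753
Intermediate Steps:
V = -15785 (V = -7*2255 = -15785)
(-606 - 1426) - V = (-606 - 1426) - 1*(-15785) = -2032 + 15785 = 13753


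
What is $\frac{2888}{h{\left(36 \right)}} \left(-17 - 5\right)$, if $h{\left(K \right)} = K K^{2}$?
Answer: $- \frac{3971}{2916} \approx -1.3618$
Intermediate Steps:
$h{\left(K \right)} = K^{3}$
$\frac{2888}{h{\left(36 \right)}} \left(-17 - 5\right) = \frac{2888}{36^{3}} \left(-17 - 5\right) = \frac{2888}{46656} \left(-22\right) = 2888 \cdot \frac{1}{46656} \left(-22\right) = \frac{361}{5832} \left(-22\right) = - \frac{3971}{2916}$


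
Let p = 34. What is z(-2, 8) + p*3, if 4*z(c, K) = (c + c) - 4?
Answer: 100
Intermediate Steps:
z(c, K) = -1 + c/2 (z(c, K) = ((c + c) - 4)/4 = (2*c - 4)/4 = (-4 + 2*c)/4 = -1 + c/2)
z(-2, 8) + p*3 = (-1 + (1/2)*(-2)) + 34*3 = (-1 - 1) + 102 = -2 + 102 = 100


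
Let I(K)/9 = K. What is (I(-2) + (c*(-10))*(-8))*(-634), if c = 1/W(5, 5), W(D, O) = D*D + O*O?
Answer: 51988/5 ≈ 10398.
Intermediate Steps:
W(D, O) = D² + O²
I(K) = 9*K
c = 1/50 (c = 1/(5² + 5²) = 1/(25 + 25) = 1/50 ≈ 0.020000)
(I(-2) + (c*(-10))*(-8))*(-634) = (9*(-2) + ((1/50)*(-10))*(-8))*(-634) = (-18 - ⅕*(-8))*(-634) = (-18 + 8/5)*(-634) = -82/5*(-634) = 51988/5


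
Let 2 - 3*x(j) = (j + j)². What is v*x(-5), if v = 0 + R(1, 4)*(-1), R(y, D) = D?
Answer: 392/3 ≈ 130.67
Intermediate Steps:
x(j) = ⅔ - 4*j²/3 (x(j) = ⅔ - (j + j)²/3 = ⅔ - 4*j²/3)
v = -4 (v = 0 + 4*(-1) = 0 - 4 = -4)
v*x(-5) = -4*(⅔ - 4/3*(-5)²) = -4*(⅔ - 4/3*25) = -4*(⅔ - 100/3) = -4*(-98/3) = 392/3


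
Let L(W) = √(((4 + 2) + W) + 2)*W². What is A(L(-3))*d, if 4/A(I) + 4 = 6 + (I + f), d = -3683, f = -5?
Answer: -3683/33 - 3683*√5/11 ≈ -860.28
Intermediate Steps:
L(W) = W²*√(8 + W) (L(W) = √((6 + W) + 2)*W² = √(8 + W)*W² = W²*√(8 + W))
A(I) = 4/(-3 + I) (A(I) = 4/(-4 + (6 + (I - 5))) = 4/(-4 + (6 + (-5 + I))) = 4/(-4 + (1 + I)) = 4/(-3 + I))
A(L(-3))*d = (4/(-3 + (-3)²*√(8 - 3)))*(-3683) = (4/(-3 + 9*√5))*(-3683) = -14732/(-3 + 9*√5)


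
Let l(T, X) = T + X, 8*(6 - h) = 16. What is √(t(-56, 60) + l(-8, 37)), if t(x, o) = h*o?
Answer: √269 ≈ 16.401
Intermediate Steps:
h = 4 (h = 6 - ⅛*16 = 6 - 2 = 4)
t(x, o) = 4*o
√(t(-56, 60) + l(-8, 37)) = √(4*60 + (-8 + 37)) = √(240 + 29) = √269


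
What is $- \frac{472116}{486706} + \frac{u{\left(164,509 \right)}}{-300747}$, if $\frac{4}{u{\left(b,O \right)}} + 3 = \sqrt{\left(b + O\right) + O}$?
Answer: $- \frac{27758551485878}{28616384714181} - \frac{4 \sqrt{1182}}{352776231} \approx -0.97002$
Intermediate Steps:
$u{\left(b,O \right)} = \frac{4}{-3 + \sqrt{b + 2 O}}$ ($u{\left(b,O \right)} = \frac{4}{-3 + \sqrt{\left(b + O\right) + O}} = \frac{4}{-3 + \sqrt{\left(O + b\right) + O}} = \frac{4}{-3 + \sqrt{b + 2 O}}$)
$- \frac{472116}{486706} + \frac{u{\left(164,509 \right)}}{-300747} = - \frac{472116}{486706} + \frac{4 \frac{1}{-3 + \sqrt{164 + 2 \cdot 509}}}{-300747} = \left(-472116\right) \frac{1}{486706} + \frac{4}{-3 + \sqrt{164 + 1018}} \left(- \frac{1}{300747}\right) = - \frac{236058}{243353} + \frac{4}{-3 + \sqrt{1182}} \left(- \frac{1}{300747}\right) = - \frac{236058}{243353} - \frac{4}{300747 \left(-3 + \sqrt{1182}\right)}$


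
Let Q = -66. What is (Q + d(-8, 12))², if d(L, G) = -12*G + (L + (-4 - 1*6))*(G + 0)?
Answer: 181476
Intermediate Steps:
d(L, G) = -12*G + G*(-10 + L) (d(L, G) = -12*G + (L + (-4 - 6))*G = -12*G + (L - 10)*G = -12*G + (-10 + L)*G = -12*G + G*(-10 + L))
(Q + d(-8, 12))² = (-66 + 12*(-22 - 8))² = (-66 + 12*(-30))² = (-66 - 360)² = (-426)² = 181476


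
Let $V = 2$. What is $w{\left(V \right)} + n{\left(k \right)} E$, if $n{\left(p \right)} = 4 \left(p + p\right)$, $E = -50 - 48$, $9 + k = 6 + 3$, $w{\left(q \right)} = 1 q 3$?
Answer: $6$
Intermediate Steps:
$w{\left(q \right)} = 3 q$ ($w{\left(q \right)} = q 3 = 3 q$)
$k = 0$ ($k = -9 + \left(6 + 3\right) = -9 + 9 = 0$)
$E = -98$ ($E = -50 - 48 = -98$)
$n{\left(p \right)} = 8 p$ ($n{\left(p \right)} = 4 \cdot 2 p = 8 p$)
$w{\left(V \right)} + n{\left(k \right)} E = 3 \cdot 2 + 8 \cdot 0 \left(-98\right) = 6 + 0 \left(-98\right) = 6 + 0 = 6$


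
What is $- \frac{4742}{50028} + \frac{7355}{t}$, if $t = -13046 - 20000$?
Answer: $- \frac{65582509}{206653161} \approx -0.31736$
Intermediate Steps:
$t = -33046$ ($t = -13046 - 20000 = -33046$)
$- \frac{4742}{50028} + \frac{7355}{t} = - \frac{4742}{50028} + \frac{7355}{-33046} = \left(-4742\right) \frac{1}{50028} + 7355 \left(- \frac{1}{33046}\right) = - \frac{2371}{25014} - \frac{7355}{33046} = - \frac{65582509}{206653161}$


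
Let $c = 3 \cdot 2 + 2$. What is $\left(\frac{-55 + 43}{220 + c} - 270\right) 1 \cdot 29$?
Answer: $- \frac{148799}{19} \approx -7831.5$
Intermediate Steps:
$c = 8$ ($c = 6 + 2 = 8$)
$\left(\frac{-55 + 43}{220 + c} - 270\right) 1 \cdot 29 = \left(\frac{-55 + 43}{220 + 8} - 270\right) 1 \cdot 29 = \left(- \frac{12}{228} - 270\right) 29 = \left(\left(-12\right) \frac{1}{228} - 270\right) 29 = \left(- \frac{1}{19} - 270\right) 29 = \left(- \frac{5131}{19}\right) 29 = - \frac{148799}{19}$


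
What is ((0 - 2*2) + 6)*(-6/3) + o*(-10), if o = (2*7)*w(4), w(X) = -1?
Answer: 136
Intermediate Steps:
o = -14 (o = (2*7)*(-1) = 14*(-1) = -14)
((0 - 2*2) + 6)*(-6/3) + o*(-10) = ((0 - 2*2) + 6)*(-6/3) - 14*(-10) = ((0 - 4) + 6)*(-6*⅓) + 140 = (-4 + 6)*(-2) + 140 = 2*(-2) + 140 = -4 + 140 = 136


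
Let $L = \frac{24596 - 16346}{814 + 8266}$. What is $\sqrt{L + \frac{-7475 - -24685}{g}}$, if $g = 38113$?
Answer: $\frac{\sqrt{407232390663155}}{17303302} \approx 1.1663$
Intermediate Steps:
$L = \frac{825}{908}$ ($L = \frac{8250}{9080} = 8250 \cdot \frac{1}{9080} = \frac{825}{908} \approx 0.90859$)
$\sqrt{L + \frac{-7475 - -24685}{g}} = \sqrt{\frac{825}{908} + \frac{-7475 - -24685}{38113}} = \sqrt{\frac{825}{908} + \left(-7475 + 24685\right) \frac{1}{38113}} = \sqrt{\frac{825}{908} + 17210 \cdot \frac{1}{38113}} = \sqrt{\frac{825}{908} + \frac{17210}{38113}} = \sqrt{\frac{47069905}{34606604}} = \frac{\sqrt{407232390663155}}{17303302}$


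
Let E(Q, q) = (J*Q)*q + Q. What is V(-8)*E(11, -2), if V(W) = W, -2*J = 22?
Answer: -2024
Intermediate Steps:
J = -11 (J = -½*22 = -11)
E(Q, q) = Q - 11*Q*q (E(Q, q) = (-11*Q)*q + Q = -11*Q*q + Q = Q - 11*Q*q)
V(-8)*E(11, -2) = -88*(1 - 11*(-2)) = -88*(1 + 22) = -88*23 = -8*253 = -2024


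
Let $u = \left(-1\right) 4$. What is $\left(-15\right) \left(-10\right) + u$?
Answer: $146$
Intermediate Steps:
$u = -4$
$\left(-15\right) \left(-10\right) + u = \left(-15\right) \left(-10\right) - 4 = 150 - 4 = 146$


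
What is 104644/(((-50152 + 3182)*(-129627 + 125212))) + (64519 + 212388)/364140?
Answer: 820871653843/1078752005100 ≈ 0.76095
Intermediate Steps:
104644/(((-50152 + 3182)*(-129627 + 125212))) + (64519 + 212388)/364140 = 104644/((-46970*(-4415))) + 276907*(1/364140) = 104644/207372550 + 276907/364140 = 104644*(1/207372550) + 276907/364140 = 52322/103686275 + 276907/364140 = 820871653843/1078752005100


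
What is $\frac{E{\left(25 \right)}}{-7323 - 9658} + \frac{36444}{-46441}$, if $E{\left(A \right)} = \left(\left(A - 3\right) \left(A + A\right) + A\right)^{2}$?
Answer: $- \frac{59395746189}{788614621} \approx -75.317$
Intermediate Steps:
$E{\left(A \right)} = \left(A + 2 A \left(-3 + A\right)\right)^{2}$ ($E{\left(A \right)} = \left(\left(-3 + A\right) 2 A + A\right)^{2} = \left(2 A \left(-3 + A\right) + A\right)^{2} = \left(A + 2 A \left(-3 + A\right)\right)^{2}$)
$\frac{E{\left(25 \right)}}{-7323 - 9658} + \frac{36444}{-46441} = \frac{25^{2} \left(-5 + 2 \cdot 25\right)^{2}}{-7323 - 9658} + \frac{36444}{-46441} = \frac{625 \left(-5 + 50\right)^{2}}{-7323 - 9658} + 36444 \left(- \frac{1}{46441}\right) = \frac{625 \cdot 45^{2}}{-16981} - \frac{36444}{46441} = 625 \cdot 2025 \left(- \frac{1}{16981}\right) - \frac{36444}{46441} = 1265625 \left(- \frac{1}{16981}\right) - \frac{36444}{46441} = - \frac{1265625}{16981} - \frac{36444}{46441} = - \frac{59395746189}{788614621}$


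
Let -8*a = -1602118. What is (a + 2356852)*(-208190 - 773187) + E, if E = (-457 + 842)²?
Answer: -10037981666159/4 ≈ -2.5095e+12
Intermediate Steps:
a = 801059/4 (a = -⅛*(-1602118) = 801059/4 ≈ 2.0026e+5)
E = 148225 (E = 385² = 148225)
(a + 2356852)*(-208190 - 773187) + E = (801059/4 + 2356852)*(-208190 - 773187) + 148225 = (10228467/4)*(-981377) + 148225 = -10037982259059/4 + 148225 = -10037981666159/4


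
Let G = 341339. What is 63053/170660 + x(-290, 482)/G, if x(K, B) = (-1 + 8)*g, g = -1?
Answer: 21521253347/58252913740 ≈ 0.36944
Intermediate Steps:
x(K, B) = -7 (x(K, B) = (-1 + 8)*(-1) = 7*(-1) = -7)
63053/170660 + x(-290, 482)/G = 63053/170660 - 7/341339 = 21521253347/58252913740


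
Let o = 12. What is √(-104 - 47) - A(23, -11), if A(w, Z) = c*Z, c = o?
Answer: 132 + I*√151 ≈ 132.0 + 12.288*I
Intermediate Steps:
c = 12
A(w, Z) = 12*Z
√(-104 - 47) - A(23, -11) = √(-104 - 47) - 12*(-11) = √(-151) - 1*(-132) = I*√151 + 132 = 132 + I*√151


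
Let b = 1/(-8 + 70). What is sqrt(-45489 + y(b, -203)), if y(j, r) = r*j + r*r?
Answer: 3*I*sqrt(1829434)/62 ≈ 65.447*I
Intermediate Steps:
b = 1/62 ≈ 0.016129
y(j, r) = r**2 + j*r (y(j, r) = j*r + r**2 = r**2 + j*r)
sqrt(-45489 + y(b, -203)) = sqrt(-45489 - 203*(1/62 - 203)) = sqrt(-45489 - 203*(-12585/62)) = sqrt(-45489 + 2554755/62) = sqrt(-265563/62) = 3*I*sqrt(1829434)/62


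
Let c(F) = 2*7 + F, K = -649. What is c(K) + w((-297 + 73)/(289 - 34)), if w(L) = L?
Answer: -162149/255 ≈ -635.88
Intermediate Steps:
c(F) = 14 + F
c(K) + w((-297 + 73)/(289 - 34)) = (14 - 649) + (-297 + 73)/(289 - 34) = -635 - 224/255 = -162149/255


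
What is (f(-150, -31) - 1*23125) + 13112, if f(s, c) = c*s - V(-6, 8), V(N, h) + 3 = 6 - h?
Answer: -5358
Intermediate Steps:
V(N, h) = 3 - h (V(N, h) = -3 + (6 - h) = 3 - h)
f(s, c) = 5 + c*s (f(s, c) = c*s - (3 - 1*8) = c*s - (3 - 8) = c*s - 1*(-5) = c*s + 5 = 5 + c*s)
(f(-150, -31) - 1*23125) + 13112 = ((5 - 31*(-150)) - 1*23125) + 13112 = ((5 + 4650) - 23125) + 13112 = (4655 - 23125) + 13112 = -18470 + 13112 = -5358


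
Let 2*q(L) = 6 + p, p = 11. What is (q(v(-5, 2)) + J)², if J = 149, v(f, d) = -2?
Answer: 99225/4 ≈ 24806.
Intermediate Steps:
q(L) = 17/2 (q(L) = (6 + 11)/2 = (½)*17 = 17/2)
(q(v(-5, 2)) + J)² = (17/2 + 149)² = (315/2)² = 99225/4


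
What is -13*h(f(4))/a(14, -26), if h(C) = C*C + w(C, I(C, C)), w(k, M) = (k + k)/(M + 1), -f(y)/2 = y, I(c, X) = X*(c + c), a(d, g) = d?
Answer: -53560/903 ≈ -59.313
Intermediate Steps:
I(c, X) = 2*X*c (I(c, X) = X*(2*c) = 2*X*c)
f(y) = -2*y
w(k, M) = 2*k/(1 + M) (w(k, M) = (2*k)/(1 + M) = 2*k/(1 + M))
h(C) = C² + 2*C/(1 + 2*C²) (h(C) = C*C + 2*C/(1 + 2*C*C) = C² + 2*C/(1 + 2*C²))
-13*h(f(4))/a(14, -26) = -13*(-2*4)*(2 - 2*4 + 2*(-2*4)³)/(1 + 2*(-2*4)²)/14 = -13*(-8*(2 - 8 + 2*(-8)³)/(1 + 2*(-8)²))/14 = -13*(-8*(2 - 8 + 2*(-512))/(1 + 2*64))/14 = -13*(-8*(2 - 8 - 1024)/(1 + 128))/14 = -13*(-8*(-1030)/129)/14 = -13*(-8*1/129*(-1030))/14 = -107120/(129*14) = -13*4120/903 = -53560/903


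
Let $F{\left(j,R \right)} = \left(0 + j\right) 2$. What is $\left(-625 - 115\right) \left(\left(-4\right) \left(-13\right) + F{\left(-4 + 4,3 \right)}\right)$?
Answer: $-38480$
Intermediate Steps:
$F{\left(j,R \right)} = 2 j$ ($F{\left(j,R \right)} = j 2 = 2 j$)
$\left(-625 - 115\right) \left(\left(-4\right) \left(-13\right) + F{\left(-4 + 4,3 \right)}\right) = \left(-625 - 115\right) \left(\left(-4\right) \left(-13\right) + 2 \left(-4 + 4\right)\right) = - 740 \left(52 + 2 \cdot 0\right) = - 740 \left(52 + 0\right) = \left(-740\right) 52 = -38480$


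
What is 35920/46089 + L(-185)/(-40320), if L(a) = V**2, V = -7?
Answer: 22952953/29496960 ≈ 0.77815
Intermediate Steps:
L(a) = 49 (L(a) = (-7)**2 = 49)
35920/46089 + L(-185)/(-40320) = 35920/46089 + 49/(-40320) = 35920*(1/46089) + 49*(-1/40320) = 35920/46089 - 7/5760 = 22952953/29496960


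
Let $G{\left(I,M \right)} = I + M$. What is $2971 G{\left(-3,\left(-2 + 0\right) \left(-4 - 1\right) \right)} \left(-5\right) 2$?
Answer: $-207970$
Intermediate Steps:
$2971 G{\left(-3,\left(-2 + 0\right) \left(-4 - 1\right) \right)} \left(-5\right) 2 = 2971 \left(-3 + \left(-2 + 0\right) \left(-4 - 1\right)\right) \left(-5\right) 2 = 2971 \left(-3 - -10\right) \left(-5\right) 2 = 2971 \left(-3 + 10\right) \left(-5\right) 2 = 2971 \cdot 7 \left(-5\right) 2 = 2971 \left(\left(-35\right) 2\right) = 2971 \left(-70\right) = -207970$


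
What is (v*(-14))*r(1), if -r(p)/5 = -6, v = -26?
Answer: 10920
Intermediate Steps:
r(p) = 30 (r(p) = -5*(-6) = 30)
(v*(-14))*r(1) = -26*(-14)*30 = 364*30 = 10920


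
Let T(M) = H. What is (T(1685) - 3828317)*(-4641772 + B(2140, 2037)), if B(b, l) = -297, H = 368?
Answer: 17769603386481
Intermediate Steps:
T(M) = 368
(T(1685) - 3828317)*(-4641772 + B(2140, 2037)) = (368 - 3828317)*(-4641772 - 297) = -3827949*(-4642069) = 17769603386481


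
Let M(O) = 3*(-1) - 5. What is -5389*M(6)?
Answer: 43112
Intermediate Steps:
M(O) = -8 (M(O) = -3 - 5 = -8)
-5389*M(6) = -5389*(-8) = 43112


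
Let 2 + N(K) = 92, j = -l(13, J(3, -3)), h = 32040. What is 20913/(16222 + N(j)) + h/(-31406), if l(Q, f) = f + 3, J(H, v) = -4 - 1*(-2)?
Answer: 67078599/256147336 ≈ 0.26188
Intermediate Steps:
J(H, v) = -2 (J(H, v) = -4 + 2 = -2)
l(Q, f) = 3 + f
j = -1 (j = -(3 - 2) = -1*1 = -1)
N(K) = 90 (N(K) = -2 + 92 = 90)
20913/(16222 + N(j)) + h/(-31406) = 20913/(16222 + 90) + 32040/(-31406) = 20913/16312 + 32040*(-1/31406) = 20913*(1/16312) - 16020/15703 = 20913/16312 - 16020/15703 = 67078599/256147336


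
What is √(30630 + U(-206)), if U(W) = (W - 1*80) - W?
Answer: 5*√1222 ≈ 174.79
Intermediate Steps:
U(W) = -80 (U(W) = (W - 80) - W = (-80 + W) - W = -80)
√(30630 + U(-206)) = √(30630 - 80) = √30550 = 5*√1222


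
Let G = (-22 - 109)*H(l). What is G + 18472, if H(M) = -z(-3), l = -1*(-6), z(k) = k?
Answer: 18079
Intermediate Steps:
l = 6
H(M) = 3 (H(M) = -1*(-3) = 3)
G = -393 (G = (-22 - 109)*3 = -131*3 = -393)
G + 18472 = -393 + 18472 = 18079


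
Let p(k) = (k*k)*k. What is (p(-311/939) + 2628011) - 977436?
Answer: 1366570464480694/827936019 ≈ 1.6506e+6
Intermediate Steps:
p(k) = k**3 (p(k) = k**2*k = k**3)
(p(-311/939) + 2628011) - 977436 = ((-311/939)**3 + 2628011) - 977436 = (-30080231/827936019 + 2628011) - 977436 = 2175824935147978/827936019 - 977436 = 1366570464480694/827936019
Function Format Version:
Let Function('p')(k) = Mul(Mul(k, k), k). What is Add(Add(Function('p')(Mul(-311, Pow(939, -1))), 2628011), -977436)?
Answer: Rational(1366570464480694, 827936019) ≈ 1.6506e+6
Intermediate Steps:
Function('p')(k) = Pow(k, 3) (Function('p')(k) = Mul(Pow(k, 2), k) = Pow(k, 3))
Add(Add(Function('p')(Mul(-311, Pow(939, -1))), 2628011), -977436) = Add(Add(Pow(Mul(-311, Pow(939, -1)), 3), 2628011), -977436) = Add(Add(Pow(Mul(-311, Rational(1, 939)), 3), 2628011), -977436) = Add(Add(Pow(Rational(-311, 939), 3), 2628011), -977436) = Add(Add(Rational(-30080231, 827936019), 2628011), -977436) = Add(Rational(2175824935147978, 827936019), -977436) = Rational(1366570464480694, 827936019)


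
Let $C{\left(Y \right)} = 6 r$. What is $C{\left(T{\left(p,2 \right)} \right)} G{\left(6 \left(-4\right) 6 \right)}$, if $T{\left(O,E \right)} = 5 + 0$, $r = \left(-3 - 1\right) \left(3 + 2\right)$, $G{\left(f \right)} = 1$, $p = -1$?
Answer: $-120$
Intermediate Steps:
$r = -20$ ($r = \left(-4\right) 5 = -20$)
$T{\left(O,E \right)} = 5$
$C{\left(Y \right)} = -120$ ($C{\left(Y \right)} = 6 \left(-20\right) = -120$)
$C{\left(T{\left(p,2 \right)} \right)} G{\left(6 \left(-4\right) 6 \right)} = \left(-120\right) 1 = -120$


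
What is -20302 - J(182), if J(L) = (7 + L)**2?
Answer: -56023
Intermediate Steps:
-20302 - J(182) = -20302 - (7 + 182)**2 = -20302 - 1*189**2 = -20302 - 1*35721 = -20302 - 35721 = -56023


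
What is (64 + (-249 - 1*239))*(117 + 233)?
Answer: -148400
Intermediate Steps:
(64 + (-249 - 1*239))*(117 + 233) = (64 + (-249 - 239))*350 = (64 - 488)*350 = -424*350 = -148400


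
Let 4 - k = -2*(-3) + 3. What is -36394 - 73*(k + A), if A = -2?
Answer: -35883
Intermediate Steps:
k = -5 (k = 4 - (-2*(-3) + 3) = 4 - (6 + 3) = 4 - 1*9 = 4 - 9 = -5)
-36394 - 73*(k + A) = -36394 - 73*(-5 - 2) = -36394 - 73*(-7) = -36394 - 1*(-511) = -36394 + 511 = -35883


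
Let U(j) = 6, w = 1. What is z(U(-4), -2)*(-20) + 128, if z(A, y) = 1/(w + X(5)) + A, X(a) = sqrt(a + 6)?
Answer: 10 - 2*sqrt(11) ≈ 3.3667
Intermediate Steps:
X(a) = sqrt(6 + a)
z(A, y) = A + 1/(1 + sqrt(11)) (z(A, y) = 1/(1 + sqrt(6 + 5)) + A = 1/(1 + sqrt(11)) + A = A + 1/(1 + sqrt(11)))
z(U(-4), -2)*(-20) + 128 = (-1/10 + 6 + sqrt(11)/10)*(-20) + 128 = (59/10 + sqrt(11)/10)*(-20) + 128 = (-118 - 2*sqrt(11)) + 128 = 10 - 2*sqrt(11)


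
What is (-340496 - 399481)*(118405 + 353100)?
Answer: -348902855385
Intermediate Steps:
(-340496 - 399481)*(118405 + 353100) = -739977*471505 = -348902855385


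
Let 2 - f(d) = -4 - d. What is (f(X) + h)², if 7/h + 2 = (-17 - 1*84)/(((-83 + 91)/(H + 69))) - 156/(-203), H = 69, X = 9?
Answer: 450709545666241/2004226309849 ≈ 224.88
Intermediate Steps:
h = -5684/1415707 (h = 7/(-2 + ((-17 - 1*84)/(((-83 + 91)/(69 + 69))) - 156/(-203))) = 7/(-2 + ((-17 - 84)/((8/138)) - 156*(-1/203))) = 7/(-2 + (-101/(8*(1/138)) + 156/203)) = 7/(-2 + (-101/4/69 + 156/203)) = 7/(-2 + (-101*69/4 + 156/203)) = 7/(-2 + (-6969/4 + 156/203)) = 7/(-2 - 1414083/812) = 7/(-1415707/812) = 7*(-812/1415707) = -5684/1415707 ≈ -0.0040150)
f(d) = 6 + d (f(d) = 2 - (-4 - d) = 2 + (4 + d) = 6 + d)
(f(X) + h)² = ((6 + 9) - 5684/1415707)² = (15 - 5684/1415707)² = (21229921/1415707)² = 450709545666241/2004226309849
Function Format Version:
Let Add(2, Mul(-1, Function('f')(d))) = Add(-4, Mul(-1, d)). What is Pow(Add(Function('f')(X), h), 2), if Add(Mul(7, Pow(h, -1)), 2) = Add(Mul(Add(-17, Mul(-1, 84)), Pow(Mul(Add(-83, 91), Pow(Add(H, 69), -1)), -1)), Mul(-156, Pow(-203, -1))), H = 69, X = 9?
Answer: Rational(450709545666241, 2004226309849) ≈ 224.88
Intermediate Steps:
h = Rational(-5684, 1415707) (h = Mul(7, Pow(Add(-2, Add(Mul(Add(-17, Mul(-1, 84)), Pow(Mul(Add(-83, 91), Pow(Add(69, 69), -1)), -1)), Mul(-156, Pow(-203, -1)))), -1)) = Mul(7, Pow(Add(-2, Add(Mul(Add(-17, -84), Pow(Mul(8, Pow(138, -1)), -1)), Mul(-156, Rational(-1, 203)))), -1)) = Mul(7, Pow(Add(-2, Add(Mul(-101, Pow(Mul(8, Rational(1, 138)), -1)), Rational(156, 203))), -1)) = Mul(7, Pow(Add(-2, Add(Mul(-101, Pow(Rational(4, 69), -1)), Rational(156, 203))), -1)) = Mul(7, Pow(Add(-2, Add(Mul(-101, Rational(69, 4)), Rational(156, 203))), -1)) = Mul(7, Pow(Add(-2, Add(Rational(-6969, 4), Rational(156, 203))), -1)) = Mul(7, Pow(Add(-2, Rational(-1414083, 812)), -1)) = Mul(7, Pow(Rational(-1415707, 812), -1)) = Mul(7, Rational(-812, 1415707)) = Rational(-5684, 1415707) ≈ -0.0040150)
Function('f')(d) = Add(6, d) (Function('f')(d) = Add(2, Mul(-1, Add(-4, Mul(-1, d)))) = Add(2, Add(4, d)) = Add(6, d))
Pow(Add(Function('f')(X), h), 2) = Pow(Add(Add(6, 9), Rational(-5684, 1415707)), 2) = Pow(Add(15, Rational(-5684, 1415707)), 2) = Pow(Rational(21229921, 1415707), 2) = Rational(450709545666241, 2004226309849)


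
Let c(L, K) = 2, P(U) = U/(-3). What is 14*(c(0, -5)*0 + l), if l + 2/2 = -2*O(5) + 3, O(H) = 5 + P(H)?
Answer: -196/3 ≈ -65.333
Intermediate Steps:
P(U) = -U/3 (P(U) = U*(-⅓) = -U/3)
O(H) = 5 - H/3
l = -14/3 (l = -1 + (-2*(5 - ⅓*5) + 3) = -1 + (-2*(5 - 5/3) + 3) = -1 + (-2*10/3 + 3) = -1 + (-20/3 + 3) = -1 - 11/3 = -14/3 ≈ -4.6667)
14*(c(0, -5)*0 + l) = 14*(2*0 - 14/3) = 14*(0 - 14/3) = 14*(-14/3) = -196/3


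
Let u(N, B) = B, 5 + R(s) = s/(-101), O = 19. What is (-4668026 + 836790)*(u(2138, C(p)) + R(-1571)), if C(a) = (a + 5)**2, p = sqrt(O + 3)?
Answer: -22270974868/101 - 38312360*sqrt(22) ≈ -4.0021e+8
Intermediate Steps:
R(s) = -5 - s/101 (R(s) = -5 + s/(-101) = -5 + s*(-1/101) = -5 - s/101)
p = sqrt(22) (p = sqrt(19 + 3) = sqrt(22) ≈ 4.6904)
C(a) = (5 + a)**2
(-4668026 + 836790)*(u(2138, C(p)) + R(-1571)) = (-4668026 + 836790)*((5 + sqrt(22))**2 + (-5 - 1/101*(-1571))) = -3831236*((5 + sqrt(22))**2 + (-5 + 1571/101)) = -3831236*((5 + sqrt(22))**2 + 1066/101) = -3831236*(1066/101 + (5 + sqrt(22))**2) = -4084097576/101 - 3831236*(5 + sqrt(22))**2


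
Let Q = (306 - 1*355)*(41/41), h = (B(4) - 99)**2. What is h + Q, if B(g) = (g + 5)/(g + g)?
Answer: 609953/64 ≈ 9530.5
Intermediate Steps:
B(g) = (5 + g)/(2*g) (B(g) = (5 + g)/((2*g)) = (5 + g)*(1/(2*g)) = (5 + g)/(2*g))
h = 613089/64 (h = ((1/2)*(5 + 4)/4 - 99)**2 = ((1/2)*(1/4)*9 - 99)**2 = (9/8 - 99)**2 = (-783/8)**2 = 613089/64 ≈ 9579.5)
Q = -49 (Q = (306 - 355)*(41*(1/41)) = -49*1 = -49)
h + Q = 613089/64 - 49 = 609953/64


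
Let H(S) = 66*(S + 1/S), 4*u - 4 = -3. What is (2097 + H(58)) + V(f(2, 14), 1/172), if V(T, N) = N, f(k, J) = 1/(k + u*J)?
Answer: 29559605/4988 ≈ 5926.1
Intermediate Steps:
u = 1/4 (u = 1 + (1/4)*(-3) = 1 - 3/4 = 1/4 ≈ 0.25000)
f(k, J) = 1/(k + J/4)
H(S) = 66*S + 66/S
(2097 + H(58)) + V(f(2, 14), 1/172) = (2097 + (66*58 + 66/58)) + 1/172 = (2097 + (3828 + 66*(1/58))) + 1/172 = (2097 + (3828 + 33/29)) + 1/172 = (2097 + 111045/29) + 1/172 = 171858/29 + 1/172 = 29559605/4988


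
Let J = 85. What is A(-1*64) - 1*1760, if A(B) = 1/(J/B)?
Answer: -149664/85 ≈ -1760.8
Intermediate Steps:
A(B) = B/85 (A(B) = 1/(85/B) = B/85)
A(-1*64) - 1*1760 = (-1*64)/85 - 1*1760 = (1/85)*(-64) - 1760 = -64/85 - 1760 = -149664/85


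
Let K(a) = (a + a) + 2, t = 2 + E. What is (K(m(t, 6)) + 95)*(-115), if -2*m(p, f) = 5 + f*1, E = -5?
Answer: -9890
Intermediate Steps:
t = -3 (t = 2 - 5 = -3)
m(p, f) = -5/2 - f/2 (m(p, f) = -(5 + f*1)/2 = -(5 + f)/2 = -5/2 - f/2)
K(a) = 2 + 2*a (K(a) = 2*a + 2 = 2 + 2*a)
(K(m(t, 6)) + 95)*(-115) = ((2 + 2*(-5/2 - ½*6)) + 95)*(-115) = ((2 + 2*(-5/2 - 3)) + 95)*(-115) = ((2 + 2*(-11/2)) + 95)*(-115) = ((2 - 11) + 95)*(-115) = (-9 + 95)*(-115) = 86*(-115) = -9890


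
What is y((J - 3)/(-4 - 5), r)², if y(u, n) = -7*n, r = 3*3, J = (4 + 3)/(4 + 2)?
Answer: 3969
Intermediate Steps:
J = 7/6 ≈ 1.1667
r = 9
y((J - 3)/(-4 - 5), r)² = (-7*9)² = (-63)² = 3969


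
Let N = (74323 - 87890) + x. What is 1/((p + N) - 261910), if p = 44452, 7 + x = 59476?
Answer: -1/171556 ≈ -5.8290e-6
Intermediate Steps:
x = 59469 (x = -7 + 59476 = 59469)
N = 45902 (N = (74323 - 87890) + 59469 = -13567 + 59469 = 45902)
1/((p + N) - 261910) = 1/((44452 + 45902) - 261910) = 1/(90354 - 261910) = 1/(-171556) = -1/171556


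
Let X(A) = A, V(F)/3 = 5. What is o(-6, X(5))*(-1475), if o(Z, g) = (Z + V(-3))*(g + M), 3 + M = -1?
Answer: -13275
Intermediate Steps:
M = -4 (M = -3 - 1 = -4)
V(F) = 15 (V(F) = 3*5 = 15)
o(Z, g) = (-4 + g)*(15 + Z) (o(Z, g) = (Z + 15)*(g - 4) = (15 + Z)*(-4 + g) = (-4 + g)*(15 + Z))
o(-6, X(5))*(-1475) = (-60 - 4*(-6) + 15*5 - 6*5)*(-1475) = (-60 + 24 + 75 - 30)*(-1475) = 9*(-1475) = -13275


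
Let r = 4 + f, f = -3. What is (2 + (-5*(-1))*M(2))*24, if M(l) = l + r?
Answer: 408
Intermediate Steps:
r = 1 (r = 4 - 3 = 1)
M(l) = 1 + l (M(l) = l + 1 = 1 + l)
(2 + (-5*(-1))*M(2))*24 = (2 + (-5*(-1))*(1 + 2))*24 = (2 + 5*3)*24 = (2 + 15)*24 = 17*24 = 408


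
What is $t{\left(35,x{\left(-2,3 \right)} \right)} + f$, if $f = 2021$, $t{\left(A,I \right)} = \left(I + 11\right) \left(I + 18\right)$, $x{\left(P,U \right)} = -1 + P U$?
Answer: $2065$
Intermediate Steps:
$t{\left(A,I \right)} = \left(11 + I\right) \left(18 + I\right)$
$t{\left(35,x{\left(-2,3 \right)} \right)} + f = \left(198 + \left(-1 - 6\right)^{2} + 29 \left(-1 - 6\right)\right) + 2021 = \left(198 + \left(-7\right)^{2} + 29 \left(-7\right)\right) + 2021 = \left(198 + 49 - 203\right) + 2021 = 44 + 2021 = 2065$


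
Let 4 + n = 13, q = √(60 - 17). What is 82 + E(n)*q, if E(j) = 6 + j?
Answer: 82 + 15*√43 ≈ 180.36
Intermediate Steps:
q = √43 ≈ 6.5574
n = 9 (n = -4 + 13 = 9)
82 + E(n)*q = 82 + (6 + 9)*√43 = 82 + 15*√43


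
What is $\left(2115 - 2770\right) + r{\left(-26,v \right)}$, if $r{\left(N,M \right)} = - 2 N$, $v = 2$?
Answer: $-603$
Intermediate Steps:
$\left(2115 - 2770\right) + r{\left(-26,v \right)} = \left(2115 - 2770\right) - -52 = -655 + 52 = -603$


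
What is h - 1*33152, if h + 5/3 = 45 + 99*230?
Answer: -31016/3 ≈ -10339.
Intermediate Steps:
h = 68440/3 (h = -5/3 + (45 + 99*230) = -5/3 + (45 + 22770) = -5/3 + 22815 = 68440/3 ≈ 22813.)
h - 1*33152 = 68440/3 - 1*33152 = 68440/3 - 33152 = -31016/3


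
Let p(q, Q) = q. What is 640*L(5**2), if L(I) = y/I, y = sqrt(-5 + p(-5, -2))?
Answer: 128*I*sqrt(10)/5 ≈ 80.954*I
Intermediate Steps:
y = I*sqrt(10) (y = sqrt(-5 - 5) = sqrt(-10) = I*sqrt(10) ≈ 3.1623*I)
L(I) = I*sqrt(10)/I (L(I) = (I*sqrt(10))/I = I*sqrt(10)/I)
640*L(5**2) = 640*(I*sqrt(10)/(5**2)) = 640*(I*sqrt(10)/25) = 128*I*sqrt(10)/5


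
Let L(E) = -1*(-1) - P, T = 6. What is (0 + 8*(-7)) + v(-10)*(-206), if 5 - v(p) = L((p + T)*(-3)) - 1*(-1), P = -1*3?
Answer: -56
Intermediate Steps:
P = -3
L(E) = 4 (L(E) = -1*(-1) - 1*(-3) = 1 + 3 = 4)
v(p) = 0 (v(p) = 5 - (4 - 1*(-1)) = 5 - (4 + 1) = 5 - 1*5 = 5 - 5 = 0)
(0 + 8*(-7)) + v(-10)*(-206) = (0 + 8*(-7)) + 0*(-206) = (0 - 56) + 0 = -56 + 0 = -56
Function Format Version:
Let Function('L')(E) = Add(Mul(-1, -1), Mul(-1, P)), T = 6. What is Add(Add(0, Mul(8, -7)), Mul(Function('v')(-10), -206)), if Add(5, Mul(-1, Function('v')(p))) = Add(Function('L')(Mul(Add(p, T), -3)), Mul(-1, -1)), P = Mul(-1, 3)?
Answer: -56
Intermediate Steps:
P = -3
Function('L')(E) = 4 (Function('L')(E) = Add(Mul(-1, -1), Mul(-1, -3)) = Add(1, 3) = 4)
Function('v')(p) = 0 (Function('v')(p) = Add(5, Mul(-1, Add(4, Mul(-1, -1)))) = Add(5, Mul(-1, Add(4, 1))) = Add(5, Mul(-1, 5)) = Add(5, -5) = 0)
Add(Add(0, Mul(8, -7)), Mul(Function('v')(-10), -206)) = Add(Add(0, Mul(8, -7)), Mul(0, -206)) = Add(Add(0, -56), 0) = Add(-56, 0) = -56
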